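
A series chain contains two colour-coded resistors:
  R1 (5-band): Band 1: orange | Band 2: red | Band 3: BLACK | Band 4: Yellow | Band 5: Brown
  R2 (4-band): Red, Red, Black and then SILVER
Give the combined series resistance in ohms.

R1: orange, red, black → 320; yellow ×10^4 → 3200000 Ω.
R2: red, red → 22; black ×1 → 22 Ω.
Series: 3200000 + 22 = 3200022 Ω.

3200022 Ω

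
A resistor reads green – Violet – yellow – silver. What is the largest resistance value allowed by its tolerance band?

627000 Ω

Green → 5 (first significant figure)
Violet → 7 (second significant figure)
Yellow → ×10^4 multiplier
Silver → ±10% tolerance
57 × 10000 = 570000 Ω
Largest = 570000 × (1 + 10/100) = 627000 Ω.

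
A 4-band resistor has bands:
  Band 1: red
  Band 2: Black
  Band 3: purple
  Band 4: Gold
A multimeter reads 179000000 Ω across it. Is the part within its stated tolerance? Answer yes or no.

Red → 2 (first significant figure)
Black → 0 (second significant figure)
Violet → ×10^7 multiplier
Gold → ±5% tolerance
20 × 10000000 = 200000000 Ω
Allowed range: 190000000 Ω to 210000000 Ω.
179000000 Ω lies outside that range.

no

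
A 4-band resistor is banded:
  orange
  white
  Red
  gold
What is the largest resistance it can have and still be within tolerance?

4095 Ω

Orange → 3 (first significant figure)
White → 9 (second significant figure)
Red → ×10^2 multiplier
Gold → ±5% tolerance
39 × 100 = 3900 Ω
Largest = 3900 × (1 + 5/100) = 4095 Ω.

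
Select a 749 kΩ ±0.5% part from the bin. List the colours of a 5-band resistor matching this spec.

749000 Ω = 749 × 10^3.
7 → violet
4 → yellow
9 → white
Multiplier 10^3 → orange.
±0.5% tolerance → green.

violet, yellow, white, orange, green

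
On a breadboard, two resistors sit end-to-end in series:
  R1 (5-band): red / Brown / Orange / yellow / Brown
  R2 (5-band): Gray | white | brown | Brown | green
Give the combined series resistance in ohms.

2138910 Ω

R1: red, brown, orange → 213; yellow ×10^4 → 2130000 Ω.
R2: grey, white, brown → 891; brown ×10 → 8910 Ω.
Series: 2130000 + 8910 = 2138910 Ω.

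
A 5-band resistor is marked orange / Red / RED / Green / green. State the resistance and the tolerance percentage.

32200000 Ω ±0.5%

Orange → 3 (first significant figure)
Red → 2 (second significant figure)
Red → 2 (third significant figure)
Green → ×10^5 multiplier
Green → ±0.5% tolerance
322 × 100000 = 32200000 Ω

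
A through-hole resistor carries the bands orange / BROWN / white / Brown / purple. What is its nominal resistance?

Orange → 3 (first significant figure)
Brown → 1 (second significant figure)
White → 9 (third significant figure)
Brown → ×10 multiplier
319 × 10 = 3190 Ω

3190 Ω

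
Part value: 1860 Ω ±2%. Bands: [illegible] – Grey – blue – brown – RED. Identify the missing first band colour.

1860 Ω = 186 × 10^1.
The first band gives digit 1 of the significand, and 1 is brown.

brown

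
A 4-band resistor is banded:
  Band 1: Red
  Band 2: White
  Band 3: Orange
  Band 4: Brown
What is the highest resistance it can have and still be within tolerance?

Red → 2 (first significant figure)
White → 9 (second significant figure)
Orange → ×10^3 multiplier
Brown → ±1% tolerance
29 × 1000 = 29000 Ω
Highest = 29000 × (1 + 1/100) = 29290 Ω.

29290 Ω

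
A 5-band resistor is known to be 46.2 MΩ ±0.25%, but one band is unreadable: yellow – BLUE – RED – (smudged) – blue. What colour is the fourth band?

46200000 Ω = 462 × 10^5.
The fourth band is the multiplier, 10^5, which is green.

green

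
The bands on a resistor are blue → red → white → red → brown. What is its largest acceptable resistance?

63529 Ω

Blue → 6 (first significant figure)
Red → 2 (second significant figure)
White → 9 (third significant figure)
Red → ×10^2 multiplier
Brown → ±1% tolerance
629 × 100 = 62900 Ω
Largest = 62900 × (1 + 1/100) = 63529 Ω.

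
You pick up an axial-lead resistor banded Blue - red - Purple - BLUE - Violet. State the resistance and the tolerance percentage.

Blue → 6 (first significant figure)
Red → 2 (second significant figure)
Violet → 7 (third significant figure)
Blue → ×10^6 multiplier
Violet → ±0.1% tolerance
627 × 1000000 = 627000000 Ω

627000000 Ω ±0.1%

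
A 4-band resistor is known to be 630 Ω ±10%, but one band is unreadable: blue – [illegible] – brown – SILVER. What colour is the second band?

orange

630 Ω = 63 × 10^1.
The second band gives digit 3 of the significand, and 3 is orange.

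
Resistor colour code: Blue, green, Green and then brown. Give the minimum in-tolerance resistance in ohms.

6435000 Ω

Blue → 6 (first significant figure)
Green → 5 (second significant figure)
Green → ×10^5 multiplier
Brown → ±1% tolerance
65 × 100000 = 6500000 Ω
Minimum = 6500000 × (1 − 1/100) = 6435000 Ω.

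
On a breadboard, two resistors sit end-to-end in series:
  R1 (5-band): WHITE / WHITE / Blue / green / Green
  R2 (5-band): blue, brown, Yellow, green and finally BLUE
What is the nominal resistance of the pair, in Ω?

161000000 Ω

R1: white, white, blue → 996; green ×10^5 → 99600000 Ω.
R2: blue, brown, yellow → 614; green ×10^5 → 61400000 Ω.
Series: 99600000 + 61400000 = 161000000 Ω.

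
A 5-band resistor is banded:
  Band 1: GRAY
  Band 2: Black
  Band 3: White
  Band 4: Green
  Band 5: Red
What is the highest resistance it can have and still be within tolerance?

Grey → 8 (first significant figure)
Black → 0 (second significant figure)
White → 9 (third significant figure)
Green → ×10^5 multiplier
Red → ±2% tolerance
809 × 100000 = 80900000 Ω
Highest = 80900000 × (1 + 2/100) = 82518000 Ω.

82518000 Ω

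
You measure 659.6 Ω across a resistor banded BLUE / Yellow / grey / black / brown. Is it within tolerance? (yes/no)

no

Blue → 6 (first significant figure)
Yellow → 4 (second significant figure)
Grey → 8 (third significant figure)
Black → ×1 multiplier
Brown → ±1% tolerance
648 × 1 = 648 Ω
Allowed range: 641.52 Ω to 654.48 Ω.
659.6 Ω lies outside that range.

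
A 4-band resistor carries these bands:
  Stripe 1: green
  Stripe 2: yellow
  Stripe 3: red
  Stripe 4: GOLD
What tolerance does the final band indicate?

The last band, gold, is the tolerance band.
Gold corresponds to ±5%.

±5%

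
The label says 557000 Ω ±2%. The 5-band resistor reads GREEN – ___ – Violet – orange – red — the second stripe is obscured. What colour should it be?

557000 Ω = 557 × 10^3.
The second band gives digit 5 of the significand, and 5 is green.

green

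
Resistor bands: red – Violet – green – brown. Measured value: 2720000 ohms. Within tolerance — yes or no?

yes

Red → 2 (first significant figure)
Violet → 7 (second significant figure)
Green → ×10^5 multiplier
Brown → ±1% tolerance
27 × 100000 = 2700000 Ω
Allowed range: 2673000 Ω to 2727000 Ω.
2720000 ohms lies inside that range.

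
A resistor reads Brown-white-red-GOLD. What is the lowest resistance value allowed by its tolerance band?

Brown → 1 (first significant figure)
White → 9 (second significant figure)
Red → ×10^2 multiplier
Gold → ±5% tolerance
19 × 100 = 1900 Ω
Lowest = 1900 × (1 − 5/100) = 1805 Ω.

1805 Ω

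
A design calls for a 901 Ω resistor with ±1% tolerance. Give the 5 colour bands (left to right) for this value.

white, black, brown, black, brown

901 Ω = 901 × 10^0.
9 → white
0 → black
1 → brown
Multiplier 10^0 → black.
±1% tolerance → brown.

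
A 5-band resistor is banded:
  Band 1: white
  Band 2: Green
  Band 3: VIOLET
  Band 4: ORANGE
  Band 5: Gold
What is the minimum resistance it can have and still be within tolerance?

White → 9 (first significant figure)
Green → 5 (second significant figure)
Violet → 7 (third significant figure)
Orange → ×10^3 multiplier
Gold → ±5% tolerance
957 × 1000 = 957000 Ω
Minimum = 957000 × (1 − 5/100) = 909150 Ω.

909150 Ω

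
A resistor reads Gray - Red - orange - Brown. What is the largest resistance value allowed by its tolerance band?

82820 Ω

Grey → 8 (first significant figure)
Red → 2 (second significant figure)
Orange → ×10^3 multiplier
Brown → ±1% tolerance
82 × 1000 = 82000 Ω
Largest = 82000 × (1 + 1/100) = 82820 Ω.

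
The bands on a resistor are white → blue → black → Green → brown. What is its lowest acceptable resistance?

White → 9 (first significant figure)
Blue → 6 (second significant figure)
Black → 0 (third significant figure)
Green → ×10^5 multiplier
Brown → ±1% tolerance
960 × 100000 = 96000000 Ω
Lowest = 96000000 × (1 − 1/100) = 95040000 Ω.

95040000 Ω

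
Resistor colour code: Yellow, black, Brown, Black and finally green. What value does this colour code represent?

Yellow → 4 (first significant figure)
Black → 0 (second significant figure)
Brown → 1 (third significant figure)
Black → ×1 multiplier
401 × 1 = 401 Ω

401 Ω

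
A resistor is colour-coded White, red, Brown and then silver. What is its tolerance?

±10%

The last band, silver, is the tolerance band.
Silver corresponds to ±10%.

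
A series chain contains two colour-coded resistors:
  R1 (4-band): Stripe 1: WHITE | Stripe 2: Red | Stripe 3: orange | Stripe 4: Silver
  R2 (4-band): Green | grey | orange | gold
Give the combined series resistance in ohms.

R1: white, red → 92; orange ×10^3 → 92000 Ω.
R2: green, grey → 58; orange ×10^3 → 58000 Ω.
Series: 92000 + 58000 = 150000 Ω.

150000 Ω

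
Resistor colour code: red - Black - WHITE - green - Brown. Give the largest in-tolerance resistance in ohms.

Red → 2 (first significant figure)
Black → 0 (second significant figure)
White → 9 (third significant figure)
Green → ×10^5 multiplier
Brown → ±1% tolerance
209 × 100000 = 20900000 Ω
Largest = 20900000 × (1 + 1/100) = 21109000 Ω.

21109000 Ω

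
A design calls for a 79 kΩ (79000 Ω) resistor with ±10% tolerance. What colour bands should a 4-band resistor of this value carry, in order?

79000 Ω = 79 × 10^3.
7 → violet
9 → white
Multiplier 10^3 → orange.
±10% tolerance → silver.

violet, white, orange, silver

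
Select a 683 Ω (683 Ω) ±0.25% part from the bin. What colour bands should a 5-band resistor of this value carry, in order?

blue, grey, orange, black, blue

683 Ω = 683 × 10^0.
6 → blue
8 → grey
3 → orange
Multiplier 10^0 → black.
±0.25% tolerance → blue.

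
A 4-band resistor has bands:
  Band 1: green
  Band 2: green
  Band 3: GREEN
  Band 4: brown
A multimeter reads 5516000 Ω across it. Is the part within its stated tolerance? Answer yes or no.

yes

Green → 5 (first significant figure)
Green → 5 (second significant figure)
Green → ×10^5 multiplier
Brown → ±1% tolerance
55 × 100000 = 5500000 Ω
Allowed range: 5445000 Ω to 5555000 Ω.
5516000 Ω lies inside that range.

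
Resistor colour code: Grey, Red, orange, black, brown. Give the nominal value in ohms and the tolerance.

823 Ω ±1%

Grey → 8 (first significant figure)
Red → 2 (second significant figure)
Orange → 3 (third significant figure)
Black → ×1 multiplier
Brown → ±1% tolerance
823 × 1 = 823 Ω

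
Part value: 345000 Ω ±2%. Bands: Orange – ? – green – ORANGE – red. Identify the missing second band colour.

yellow

345000 Ω = 345 × 10^3.
The second band gives digit 4 of the significand, and 4 is yellow.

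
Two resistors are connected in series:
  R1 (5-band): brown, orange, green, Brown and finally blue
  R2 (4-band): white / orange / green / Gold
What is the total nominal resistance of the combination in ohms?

R1: brown, orange, green → 135; brown ×10 → 1350 Ω.
R2: white, orange → 93; green ×10^5 → 9300000 Ω.
Series: 1350 + 9300000 = 9301350 Ω.

9301350 Ω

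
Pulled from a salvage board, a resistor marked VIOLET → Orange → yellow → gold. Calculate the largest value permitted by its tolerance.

766500 Ω

Violet → 7 (first significant figure)
Orange → 3 (second significant figure)
Yellow → ×10^4 multiplier
Gold → ±5% tolerance
73 × 10000 = 730000 Ω
Largest = 730000 × (1 + 5/100) = 766500 Ω.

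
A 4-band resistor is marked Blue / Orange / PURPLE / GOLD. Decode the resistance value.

630000000 Ω

Blue → 6 (first significant figure)
Orange → 3 (second significant figure)
Violet → ×10^7 multiplier
63 × 10000000 = 630000000 Ω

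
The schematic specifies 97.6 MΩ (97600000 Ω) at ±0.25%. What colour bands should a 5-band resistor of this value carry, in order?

97600000 Ω = 976 × 10^5.
9 → white
7 → violet
6 → blue
Multiplier 10^5 → green.
±0.25% tolerance → blue.

white, violet, blue, green, blue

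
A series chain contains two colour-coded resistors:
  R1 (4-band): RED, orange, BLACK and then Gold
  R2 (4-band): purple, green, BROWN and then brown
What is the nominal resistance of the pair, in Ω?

R1: red, orange → 23; black ×1 → 23 Ω.
R2: violet, green → 75; brown ×10 → 750 Ω.
Series: 23 + 750 = 773 Ω.

773 Ω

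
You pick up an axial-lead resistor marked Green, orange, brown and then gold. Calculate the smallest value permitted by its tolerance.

Green → 5 (first significant figure)
Orange → 3 (second significant figure)
Brown → ×10 multiplier
Gold → ±5% tolerance
53 × 10 = 530 Ω
Smallest = 530 × (1 − 5/100) = 503.5 Ω.

503.5 Ω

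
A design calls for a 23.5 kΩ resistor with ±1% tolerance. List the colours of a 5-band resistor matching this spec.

23500 Ω = 235 × 10^2.
2 → red
3 → orange
5 → green
Multiplier 10^2 → red.
±1% tolerance → brown.

red, orange, green, red, brown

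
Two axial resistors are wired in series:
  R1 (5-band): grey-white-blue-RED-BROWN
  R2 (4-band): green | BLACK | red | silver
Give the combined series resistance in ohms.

R1: grey, white, blue → 896; red ×10^2 → 89600 Ω.
R2: green, black → 50; red ×10^2 → 5000 Ω.
Series: 89600 + 5000 = 94600 Ω.

94600 Ω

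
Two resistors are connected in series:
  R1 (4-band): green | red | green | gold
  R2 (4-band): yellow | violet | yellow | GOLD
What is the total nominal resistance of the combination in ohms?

R1: green, red → 52; green ×10^5 → 5200000 Ω.
R2: yellow, violet → 47; yellow ×10^4 → 470000 Ω.
Series: 5200000 + 470000 = 5670000 Ω.

5670000 Ω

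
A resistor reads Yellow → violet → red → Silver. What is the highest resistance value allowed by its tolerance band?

Yellow → 4 (first significant figure)
Violet → 7 (second significant figure)
Red → ×10^2 multiplier
Silver → ±10% tolerance
47 × 100 = 4700 Ω
Highest = 4700 × (1 + 10/100) = 5170 Ω.

5170 Ω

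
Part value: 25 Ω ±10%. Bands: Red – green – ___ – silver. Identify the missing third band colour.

black

25 Ω = 25 × 10^0.
The third band is the multiplier, 10^0, which is black.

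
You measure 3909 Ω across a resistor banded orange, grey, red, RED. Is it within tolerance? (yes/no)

Orange → 3 (first significant figure)
Grey → 8 (second significant figure)
Red → ×10^2 multiplier
Red → ±2% tolerance
38 × 100 = 3800 Ω
Allowed range: 3724 Ω to 3876 Ω.
3909 Ω lies outside that range.

no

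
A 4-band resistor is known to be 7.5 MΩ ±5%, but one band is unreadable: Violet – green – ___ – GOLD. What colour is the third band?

green

7500000 Ω = 75 × 10^5.
The third band is the multiplier, 10^5, which is green.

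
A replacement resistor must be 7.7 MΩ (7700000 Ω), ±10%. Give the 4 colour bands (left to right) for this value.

7700000 Ω = 77 × 10^5.
7 → violet
7 → violet
Multiplier 10^5 → green.
±10% tolerance → silver.

violet, violet, green, silver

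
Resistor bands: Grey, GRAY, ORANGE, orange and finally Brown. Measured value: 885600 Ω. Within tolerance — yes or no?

yes

Grey → 8 (first significant figure)
Grey → 8 (second significant figure)
Orange → 3 (third significant figure)
Orange → ×10^3 multiplier
Brown → ±1% tolerance
883 × 1000 = 883000 Ω
Allowed range: 874170 Ω to 891830 Ω.
885600 Ω lies inside that range.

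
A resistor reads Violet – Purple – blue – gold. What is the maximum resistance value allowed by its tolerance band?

80850000 Ω

Violet → 7 (first significant figure)
Violet → 7 (second significant figure)
Blue → ×10^6 multiplier
Gold → ±5% tolerance
77 × 1000000 = 77000000 Ω
Maximum = 77000000 × (1 + 5/100) = 80850000 Ω.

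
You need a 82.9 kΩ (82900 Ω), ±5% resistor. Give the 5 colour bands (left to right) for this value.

grey, red, white, red, gold

82900 Ω = 829 × 10^2.
8 → grey
2 → red
9 → white
Multiplier 10^2 → red.
±5% tolerance → gold.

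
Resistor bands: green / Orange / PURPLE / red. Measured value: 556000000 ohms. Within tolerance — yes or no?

Green → 5 (first significant figure)
Orange → 3 (second significant figure)
Violet → ×10^7 multiplier
Red → ±2% tolerance
53 × 10000000 = 530000000 Ω
Allowed range: 519400000 Ω to 540600000 Ω.
556000000 ohms lies outside that range.

no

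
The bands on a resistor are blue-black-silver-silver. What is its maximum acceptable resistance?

Blue → 6 (first significant figure)
Black → 0 (second significant figure)
Silver → ×0.01 multiplier
Silver → ±10% tolerance
60 × 0.01 = 0.6 Ω
Maximum = 0.6 × (1 + 10/100) = 0.66 Ω.

0.66 Ω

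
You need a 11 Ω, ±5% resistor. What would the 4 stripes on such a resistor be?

11 Ω = 11 × 10^0.
1 → brown
1 → brown
Multiplier 10^0 → black.
±5% tolerance → gold.

brown, brown, black, gold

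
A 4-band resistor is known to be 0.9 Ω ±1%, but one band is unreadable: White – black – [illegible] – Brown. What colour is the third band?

0.9 Ω = 90 × 10^-2.
The third band is the multiplier, 10^-2, which is silver.

silver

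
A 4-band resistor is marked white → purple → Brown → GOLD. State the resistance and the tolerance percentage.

White → 9 (first significant figure)
Violet → 7 (second significant figure)
Brown → ×10 multiplier
Gold → ±5% tolerance
97 × 10 = 970 Ω

970 Ω ±5%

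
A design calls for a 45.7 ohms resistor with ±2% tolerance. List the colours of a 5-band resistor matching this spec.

45.7 Ω = 457 × 10^-1.
4 → yellow
5 → green
7 → violet
Multiplier 10^-1 → gold.
±2% tolerance → red.

yellow, green, violet, gold, red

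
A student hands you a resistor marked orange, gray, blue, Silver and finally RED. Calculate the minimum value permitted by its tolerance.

3.7828 Ω

Orange → 3 (first significant figure)
Grey → 8 (second significant figure)
Blue → 6 (third significant figure)
Silver → ×0.01 multiplier
Red → ±2% tolerance
386 × 0.01 = 3.86 Ω
Minimum = 3.86 × (1 − 2/100) = 3.7828 Ω.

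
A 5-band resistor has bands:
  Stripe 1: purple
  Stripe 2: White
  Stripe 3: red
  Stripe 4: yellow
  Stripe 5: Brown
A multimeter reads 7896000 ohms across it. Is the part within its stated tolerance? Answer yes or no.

Violet → 7 (first significant figure)
White → 9 (second significant figure)
Red → 2 (third significant figure)
Yellow → ×10^4 multiplier
Brown → ±1% tolerance
792 × 10000 = 7920000 Ω
Allowed range: 7840800 Ω to 7999200 Ω.
7896000 ohms lies inside that range.

yes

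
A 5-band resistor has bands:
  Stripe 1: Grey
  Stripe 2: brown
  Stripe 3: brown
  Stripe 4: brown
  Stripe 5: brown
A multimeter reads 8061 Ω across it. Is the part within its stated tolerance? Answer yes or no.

Grey → 8 (first significant figure)
Brown → 1 (second significant figure)
Brown → 1 (third significant figure)
Brown → ×10 multiplier
Brown → ±1% tolerance
811 × 10 = 8110 Ω
Allowed range: 8028.9 Ω to 8191.1 Ω.
8061 Ω lies inside that range.

yes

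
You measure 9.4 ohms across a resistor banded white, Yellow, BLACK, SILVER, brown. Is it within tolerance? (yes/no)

yes

White → 9 (first significant figure)
Yellow → 4 (second significant figure)
Black → 0 (third significant figure)
Silver → ×0.01 multiplier
Brown → ±1% tolerance
940 × 0.01 = 9.4 Ω
Allowed range: 9.306 Ω to 9.494 Ω.
9.4 ohms lies inside that range.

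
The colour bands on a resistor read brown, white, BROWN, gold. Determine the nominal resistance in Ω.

Brown → 1 (first significant figure)
White → 9 (second significant figure)
Brown → ×10 multiplier
19 × 10 = 190 Ω

190 Ω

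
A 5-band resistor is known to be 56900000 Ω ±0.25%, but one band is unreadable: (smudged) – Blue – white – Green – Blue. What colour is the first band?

56900000 Ω = 569 × 10^5.
The first band gives digit 5 of the significand, and 5 is green.

green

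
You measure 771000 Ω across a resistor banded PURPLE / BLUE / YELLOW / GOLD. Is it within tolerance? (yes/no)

Violet → 7 (first significant figure)
Blue → 6 (second significant figure)
Yellow → ×10^4 multiplier
Gold → ±5% tolerance
76 × 10000 = 760000 Ω
Allowed range: 722000 Ω to 798000 Ω.
771000 Ω lies inside that range.

yes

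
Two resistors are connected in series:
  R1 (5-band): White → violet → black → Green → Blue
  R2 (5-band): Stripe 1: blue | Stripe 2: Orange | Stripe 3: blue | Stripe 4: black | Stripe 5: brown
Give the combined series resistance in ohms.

R1: white, violet, black → 970; green ×10^5 → 97000000 Ω.
R2: blue, orange, blue → 636; black ×1 → 636 Ω.
Series: 97000000 + 636 = 97000636 Ω.

97000636 Ω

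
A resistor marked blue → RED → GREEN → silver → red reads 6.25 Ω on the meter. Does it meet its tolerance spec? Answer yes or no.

yes

Blue → 6 (first significant figure)
Red → 2 (second significant figure)
Green → 5 (third significant figure)
Silver → ×0.01 multiplier
Red → ±2% tolerance
625 × 0.01 = 6.25 Ω
Allowed range: 6.125 Ω to 6.375 Ω.
6.25 Ω lies inside that range.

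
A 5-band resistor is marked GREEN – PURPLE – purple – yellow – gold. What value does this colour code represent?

5770000 Ω

Green → 5 (first significant figure)
Violet → 7 (second significant figure)
Violet → 7 (third significant figure)
Yellow → ×10^4 multiplier
577 × 10000 = 5770000 Ω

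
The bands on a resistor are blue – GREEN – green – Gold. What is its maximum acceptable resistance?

6825000 Ω

Blue → 6 (first significant figure)
Green → 5 (second significant figure)
Green → ×10^5 multiplier
Gold → ±5% tolerance
65 × 100000 = 6500000 Ω
Maximum = 6500000 × (1 + 5/100) = 6825000 Ω.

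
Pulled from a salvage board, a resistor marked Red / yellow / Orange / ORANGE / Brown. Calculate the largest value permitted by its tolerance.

245430 Ω

Red → 2 (first significant figure)
Yellow → 4 (second significant figure)
Orange → 3 (third significant figure)
Orange → ×10^3 multiplier
Brown → ±1% tolerance
243 × 1000 = 243000 Ω
Largest = 243000 × (1 + 1/100) = 245430 Ω.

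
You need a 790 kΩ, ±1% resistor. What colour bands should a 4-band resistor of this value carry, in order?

violet, white, yellow, brown

790000 Ω = 79 × 10^4.
7 → violet
9 → white
Multiplier 10^4 → yellow.
±1% tolerance → brown.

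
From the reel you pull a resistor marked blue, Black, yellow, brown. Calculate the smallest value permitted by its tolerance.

Blue → 6 (first significant figure)
Black → 0 (second significant figure)
Yellow → ×10^4 multiplier
Brown → ±1% tolerance
60 × 10000 = 600000 Ω
Smallest = 600000 × (1 − 1/100) = 594000 Ω.

594000 Ω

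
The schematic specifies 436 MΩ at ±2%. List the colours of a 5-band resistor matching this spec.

yellow, orange, blue, blue, red

436000000 Ω = 436 × 10^6.
4 → yellow
3 → orange
6 → blue
Multiplier 10^6 → blue.
±2% tolerance → red.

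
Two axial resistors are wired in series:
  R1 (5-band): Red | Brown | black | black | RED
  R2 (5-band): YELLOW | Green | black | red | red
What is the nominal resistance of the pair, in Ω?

45210 Ω

R1: red, brown, black → 210; black ×1 → 210 Ω.
R2: yellow, green, black → 450; red ×10^2 → 45000 Ω.
Series: 210 + 45000 = 45210 Ω.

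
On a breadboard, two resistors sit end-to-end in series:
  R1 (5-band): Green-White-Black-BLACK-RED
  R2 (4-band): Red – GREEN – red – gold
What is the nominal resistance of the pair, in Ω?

R1: green, white, black → 590; black ×1 → 590 Ω.
R2: red, green → 25; red ×10^2 → 2500 Ω.
Series: 590 + 2500 = 3090 Ω.

3090 Ω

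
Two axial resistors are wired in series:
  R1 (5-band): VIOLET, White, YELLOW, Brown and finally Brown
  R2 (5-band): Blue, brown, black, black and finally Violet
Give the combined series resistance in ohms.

8550 Ω

R1: violet, white, yellow → 794; brown ×10 → 7940 Ω.
R2: blue, brown, black → 610; black ×1 → 610 Ω.
Series: 7940 + 610 = 8550 Ω.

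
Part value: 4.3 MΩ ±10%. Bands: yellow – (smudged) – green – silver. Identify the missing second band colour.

4300000 Ω = 43 × 10^5.
The second band gives digit 3 of the significand, and 3 is orange.

orange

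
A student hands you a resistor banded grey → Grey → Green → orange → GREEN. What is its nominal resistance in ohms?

Grey → 8 (first significant figure)
Grey → 8 (second significant figure)
Green → 5 (third significant figure)
Orange → ×10^3 multiplier
885 × 1000 = 885000 Ω

885000 Ω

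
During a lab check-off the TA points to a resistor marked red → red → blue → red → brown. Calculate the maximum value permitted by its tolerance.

22826 Ω

Red → 2 (first significant figure)
Red → 2 (second significant figure)
Blue → 6 (third significant figure)
Red → ×10^2 multiplier
Brown → ±1% tolerance
226 × 100 = 22600 Ω
Maximum = 22600 × (1 + 1/100) = 22826 Ω.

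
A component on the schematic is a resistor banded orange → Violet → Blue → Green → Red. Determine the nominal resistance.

37600000 Ω

Orange → 3 (first significant figure)
Violet → 7 (second significant figure)
Blue → 6 (third significant figure)
Green → ×10^5 multiplier
376 × 100000 = 37600000 Ω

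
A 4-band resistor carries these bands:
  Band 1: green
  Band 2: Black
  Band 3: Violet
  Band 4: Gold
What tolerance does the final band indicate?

The last band, gold, is the tolerance band.
Gold corresponds to ±5%.

±5%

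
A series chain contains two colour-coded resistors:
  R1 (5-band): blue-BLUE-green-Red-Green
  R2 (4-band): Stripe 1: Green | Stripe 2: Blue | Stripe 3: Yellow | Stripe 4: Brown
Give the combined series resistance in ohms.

R1: blue, blue, green → 665; red ×10^2 → 66500 Ω.
R2: green, blue → 56; yellow ×10^4 → 560000 Ω.
Series: 66500 + 560000 = 626500 Ω.

626500 Ω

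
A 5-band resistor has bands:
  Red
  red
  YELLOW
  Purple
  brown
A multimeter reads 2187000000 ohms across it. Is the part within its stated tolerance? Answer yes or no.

Red → 2 (first significant figure)
Red → 2 (second significant figure)
Yellow → 4 (third significant figure)
Violet → ×10^7 multiplier
Brown → ±1% tolerance
224 × 10000000 = 2240000000 Ω
Allowed range: 2217600000 Ω to 2262400000 Ω.
2187000000 ohms lies outside that range.

no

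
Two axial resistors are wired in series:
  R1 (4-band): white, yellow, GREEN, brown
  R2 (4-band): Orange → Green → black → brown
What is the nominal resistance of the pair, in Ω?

R1: white, yellow → 94; green ×10^5 → 9400000 Ω.
R2: orange, green → 35; black ×1 → 35 Ω.
Series: 9400000 + 35 = 9400035 Ω.

9400035 Ω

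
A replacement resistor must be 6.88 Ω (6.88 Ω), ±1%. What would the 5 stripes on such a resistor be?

blue, grey, grey, silver, brown

6.88 Ω = 688 × 10^-2.
6 → blue
8 → grey
8 → grey
Multiplier 10^-2 → silver.
±1% tolerance → brown.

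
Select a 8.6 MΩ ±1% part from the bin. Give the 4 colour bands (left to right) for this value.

grey, blue, green, brown

8600000 Ω = 86 × 10^5.
8 → grey
6 → blue
Multiplier 10^5 → green.
±1% tolerance → brown.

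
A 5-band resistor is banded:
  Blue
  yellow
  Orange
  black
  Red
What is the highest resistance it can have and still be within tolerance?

Blue → 6 (first significant figure)
Yellow → 4 (second significant figure)
Orange → 3 (third significant figure)
Black → ×1 multiplier
Red → ±2% tolerance
643 × 1 = 643 Ω
Highest = 643 × (1 + 2/100) = 655.86 Ω.

655.86 Ω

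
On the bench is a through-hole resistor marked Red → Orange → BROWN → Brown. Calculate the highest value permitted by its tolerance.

232.3 Ω

Red → 2 (first significant figure)
Orange → 3 (second significant figure)
Brown → ×10 multiplier
Brown → ±1% tolerance
23 × 10 = 230 Ω
Highest = 230 × (1 + 1/100) = 232.3 Ω.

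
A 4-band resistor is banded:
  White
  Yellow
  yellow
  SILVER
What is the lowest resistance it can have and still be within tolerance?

846000 Ω

White → 9 (first significant figure)
Yellow → 4 (second significant figure)
Yellow → ×10^4 multiplier
Silver → ±10% tolerance
94 × 10000 = 940000 Ω
Lowest = 940000 × (1 − 10/100) = 846000 Ω.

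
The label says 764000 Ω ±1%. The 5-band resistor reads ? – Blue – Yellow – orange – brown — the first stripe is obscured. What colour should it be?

764000 Ω = 764 × 10^3.
The first band gives digit 7 of the significand, and 7 is violet.

violet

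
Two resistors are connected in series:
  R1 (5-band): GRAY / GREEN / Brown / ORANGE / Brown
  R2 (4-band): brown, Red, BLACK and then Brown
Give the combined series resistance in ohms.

R1: grey, green, brown → 851; orange ×10^3 → 851000 Ω.
R2: brown, red → 12; black ×1 → 12 Ω.
Series: 851000 + 12 = 851012 Ω.

851012 Ω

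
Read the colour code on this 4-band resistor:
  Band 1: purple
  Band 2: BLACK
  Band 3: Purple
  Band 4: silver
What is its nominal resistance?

Violet → 7 (first significant figure)
Black → 0 (second significant figure)
Violet → ×10^7 multiplier
70 × 10000000 = 700000000 Ω

700000000 Ω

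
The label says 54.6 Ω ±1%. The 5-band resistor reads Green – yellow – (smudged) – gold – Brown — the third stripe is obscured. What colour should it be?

54.6 Ω = 546 × 10^-1.
The third band gives digit 6 of the significand, and 6 is blue.

blue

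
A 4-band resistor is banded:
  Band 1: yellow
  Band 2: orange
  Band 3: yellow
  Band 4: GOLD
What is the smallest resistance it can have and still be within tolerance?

408500 Ω

Yellow → 4 (first significant figure)
Orange → 3 (second significant figure)
Yellow → ×10^4 multiplier
Gold → ±5% tolerance
43 × 10000 = 430000 Ω
Smallest = 430000 × (1 − 5/100) = 408500 Ω.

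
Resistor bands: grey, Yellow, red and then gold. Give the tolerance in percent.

The last band, gold, is the tolerance band.
Gold corresponds to ±5%.

±5%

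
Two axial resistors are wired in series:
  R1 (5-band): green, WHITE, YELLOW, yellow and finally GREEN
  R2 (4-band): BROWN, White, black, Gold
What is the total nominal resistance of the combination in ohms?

R1: green, white, yellow → 594; yellow ×10^4 → 5940000 Ω.
R2: brown, white → 19; black ×1 → 19 Ω.
Series: 5940000 + 19 = 5940019 Ω.

5940019 Ω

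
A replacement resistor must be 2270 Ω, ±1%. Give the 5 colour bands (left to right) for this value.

red, red, violet, brown, brown

2270 Ω = 227 × 10^1.
2 → red
2 → red
7 → violet
Multiplier 10^1 → brown.
±1% tolerance → brown.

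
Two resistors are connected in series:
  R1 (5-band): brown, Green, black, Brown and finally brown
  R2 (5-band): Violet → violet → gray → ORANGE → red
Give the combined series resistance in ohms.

779500 Ω

R1: brown, green, black → 150; brown ×10 → 1500 Ω.
R2: violet, violet, grey → 778; orange ×10^3 → 778000 Ω.
Series: 1500 + 778000 = 779500 Ω.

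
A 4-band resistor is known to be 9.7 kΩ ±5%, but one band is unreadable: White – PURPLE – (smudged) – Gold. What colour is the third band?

red

9700 Ω = 97 × 10^2.
The third band is the multiplier, 10^2, which is red.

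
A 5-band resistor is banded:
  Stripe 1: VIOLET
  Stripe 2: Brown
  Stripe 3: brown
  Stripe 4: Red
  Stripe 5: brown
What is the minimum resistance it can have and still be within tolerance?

Violet → 7 (first significant figure)
Brown → 1 (second significant figure)
Brown → 1 (third significant figure)
Red → ×10^2 multiplier
Brown → ±1% tolerance
711 × 100 = 71100 Ω
Minimum = 71100 × (1 − 1/100) = 70389 Ω.

70389 Ω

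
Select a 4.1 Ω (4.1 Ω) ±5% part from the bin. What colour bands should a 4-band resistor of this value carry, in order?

4.1 Ω = 41 × 10^-1.
4 → yellow
1 → brown
Multiplier 10^-1 → gold.
±5% tolerance → gold.

yellow, brown, gold, gold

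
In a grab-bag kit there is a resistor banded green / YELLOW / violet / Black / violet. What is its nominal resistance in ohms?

547 Ω

Green → 5 (first significant figure)
Yellow → 4 (second significant figure)
Violet → 7 (third significant figure)
Black → ×1 multiplier
547 × 1 = 547 Ω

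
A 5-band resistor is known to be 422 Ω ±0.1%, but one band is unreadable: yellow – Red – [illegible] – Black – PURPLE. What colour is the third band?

red

422 Ω = 422 × 10^0.
The third band gives digit 2 of the significand, and 2 is red.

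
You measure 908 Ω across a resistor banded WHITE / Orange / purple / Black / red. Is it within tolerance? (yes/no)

no

White → 9 (first significant figure)
Orange → 3 (second significant figure)
Violet → 7 (third significant figure)
Black → ×1 multiplier
Red → ±2% tolerance
937 × 1 = 937 Ω
Allowed range: 918.26 Ω to 955.74 Ω.
908 Ω lies outside that range.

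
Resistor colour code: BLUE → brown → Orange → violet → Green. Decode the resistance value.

Blue → 6 (first significant figure)
Brown → 1 (second significant figure)
Orange → 3 (third significant figure)
Violet → ×10^7 multiplier
613 × 10000000 = 6130000000 Ω

6130000000 Ω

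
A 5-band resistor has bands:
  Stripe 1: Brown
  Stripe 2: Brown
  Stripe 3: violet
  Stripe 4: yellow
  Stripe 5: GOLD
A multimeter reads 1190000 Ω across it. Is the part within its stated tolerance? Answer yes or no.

yes

Brown → 1 (first significant figure)
Brown → 1 (second significant figure)
Violet → 7 (third significant figure)
Yellow → ×10^4 multiplier
Gold → ±5% tolerance
117 × 10000 = 1170000 Ω
Allowed range: 1111500 Ω to 1228500 Ω.
1190000 Ω lies inside that range.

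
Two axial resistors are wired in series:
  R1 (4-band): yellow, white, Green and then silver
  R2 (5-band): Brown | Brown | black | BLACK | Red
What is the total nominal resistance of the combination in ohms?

R1: yellow, white → 49; green ×10^5 → 4900000 Ω.
R2: brown, brown, black → 110; black ×1 → 110 Ω.
Series: 4900000 + 110 = 4900110 Ω.

4900110 Ω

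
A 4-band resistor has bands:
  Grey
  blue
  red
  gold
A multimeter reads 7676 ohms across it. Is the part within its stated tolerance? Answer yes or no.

Grey → 8 (first significant figure)
Blue → 6 (second significant figure)
Red → ×10^2 multiplier
Gold → ±5% tolerance
86 × 100 = 8600 Ω
Allowed range: 8170 Ω to 9030 Ω.
7676 ohms lies outside that range.

no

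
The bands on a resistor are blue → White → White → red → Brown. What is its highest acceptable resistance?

Blue → 6 (first significant figure)
White → 9 (second significant figure)
White → 9 (third significant figure)
Red → ×10^2 multiplier
Brown → ±1% tolerance
699 × 100 = 69900 Ω
Highest = 69900 × (1 + 1/100) = 70599 Ω.

70599 Ω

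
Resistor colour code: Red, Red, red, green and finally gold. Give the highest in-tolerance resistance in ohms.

Red → 2 (first significant figure)
Red → 2 (second significant figure)
Red → 2 (third significant figure)
Green → ×10^5 multiplier
Gold → ±5% tolerance
222 × 100000 = 22200000 Ω
Highest = 22200000 × (1 + 5/100) = 23310000 Ω.

23310000 Ω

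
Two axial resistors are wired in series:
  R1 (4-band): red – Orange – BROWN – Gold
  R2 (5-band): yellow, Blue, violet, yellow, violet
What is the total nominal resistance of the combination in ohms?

4670230 Ω

R1: red, orange → 23; brown ×10 → 230 Ω.
R2: yellow, blue, violet → 467; yellow ×10^4 → 4670000 Ω.
Series: 230 + 4670000 = 4670230 Ω.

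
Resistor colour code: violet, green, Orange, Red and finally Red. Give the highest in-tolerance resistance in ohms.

76806 Ω

Violet → 7 (first significant figure)
Green → 5 (second significant figure)
Orange → 3 (third significant figure)
Red → ×10^2 multiplier
Red → ±2% tolerance
753 × 100 = 75300 Ω
Highest = 75300 × (1 + 2/100) = 76806 Ω.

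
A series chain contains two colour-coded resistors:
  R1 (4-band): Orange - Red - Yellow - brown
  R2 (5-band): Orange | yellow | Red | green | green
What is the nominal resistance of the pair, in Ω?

R1: orange, red → 32; yellow ×10^4 → 320000 Ω.
R2: orange, yellow, red → 342; green ×10^5 → 34200000 Ω.
Series: 320000 + 34200000 = 34520000 Ω.

34520000 Ω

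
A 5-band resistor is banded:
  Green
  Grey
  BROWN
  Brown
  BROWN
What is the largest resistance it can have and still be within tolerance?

Green → 5 (first significant figure)
Grey → 8 (second significant figure)
Brown → 1 (third significant figure)
Brown → ×10 multiplier
Brown → ±1% tolerance
581 × 10 = 5810 Ω
Largest = 5810 × (1 + 1/100) = 5868.1 Ω.

5868.1 Ω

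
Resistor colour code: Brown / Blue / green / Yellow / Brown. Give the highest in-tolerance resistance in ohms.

Brown → 1 (first significant figure)
Blue → 6 (second significant figure)
Green → 5 (third significant figure)
Yellow → ×10^4 multiplier
Brown → ±1% tolerance
165 × 10000 = 1650000 Ω
Highest = 1650000 × (1 + 1/100) = 1666500 Ω.

1666500 Ω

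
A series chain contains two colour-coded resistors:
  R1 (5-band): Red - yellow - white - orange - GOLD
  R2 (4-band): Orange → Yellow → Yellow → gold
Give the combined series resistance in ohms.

589000 Ω

R1: red, yellow, white → 249; orange ×10^3 → 249000 Ω.
R2: orange, yellow → 34; yellow ×10^4 → 340000 Ω.
Series: 249000 + 340000 = 589000 Ω.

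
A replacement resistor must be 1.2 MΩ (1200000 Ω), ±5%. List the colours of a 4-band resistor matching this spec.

brown, red, green, gold

1200000 Ω = 12 × 10^5.
1 → brown
2 → red
Multiplier 10^5 → green.
±5% tolerance → gold.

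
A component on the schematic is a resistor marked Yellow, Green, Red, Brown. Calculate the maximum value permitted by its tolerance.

Yellow → 4 (first significant figure)
Green → 5 (second significant figure)
Red → ×10^2 multiplier
Brown → ±1% tolerance
45 × 100 = 4500 Ω
Maximum = 4500 × (1 + 1/100) = 4545 Ω.

4545 Ω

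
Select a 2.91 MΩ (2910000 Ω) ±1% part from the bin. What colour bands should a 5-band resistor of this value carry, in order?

2910000 Ω = 291 × 10^4.
2 → red
9 → white
1 → brown
Multiplier 10^4 → yellow.
±1% tolerance → brown.

red, white, brown, yellow, brown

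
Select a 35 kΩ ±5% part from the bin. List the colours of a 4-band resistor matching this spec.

35000 Ω = 35 × 10^3.
3 → orange
5 → green
Multiplier 10^3 → orange.
±5% tolerance → gold.

orange, green, orange, gold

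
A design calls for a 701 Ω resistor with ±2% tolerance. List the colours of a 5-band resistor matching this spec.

701 Ω = 701 × 10^0.
7 → violet
0 → black
1 → brown
Multiplier 10^0 → black.
±2% tolerance → red.

violet, black, brown, black, red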